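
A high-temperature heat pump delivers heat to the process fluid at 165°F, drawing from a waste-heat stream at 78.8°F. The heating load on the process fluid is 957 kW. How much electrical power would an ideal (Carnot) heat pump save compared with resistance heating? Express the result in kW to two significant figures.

820 kW

In absolute terms T_C = 299.15 K and T_H = 347.04 K, so ΔT = 47.89 K.
COP_Carnot = T_H/ΔT = 347.04/47.89 = 7.247.
Resistance heating needs Ẇ_res = Q̇_H = 957.0 kW; the reversible heat pump needs only Ẇ_hp = Q̇_H/COP = 132.1 kW.
Saving = 957.0 − 132.1 = 824.9 kW.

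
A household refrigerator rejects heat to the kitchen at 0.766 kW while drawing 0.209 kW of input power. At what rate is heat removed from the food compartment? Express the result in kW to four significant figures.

For a cyclic device the first law requires Q̇_H = Q̇_C + Ẇ.
Q̇_C = Q̇_H − Ẇ = 0.5570 kW.

0.5570 kW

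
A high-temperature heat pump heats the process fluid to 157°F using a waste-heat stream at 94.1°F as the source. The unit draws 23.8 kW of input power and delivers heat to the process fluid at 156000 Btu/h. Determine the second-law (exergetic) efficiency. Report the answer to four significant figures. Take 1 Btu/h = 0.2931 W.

Converting, Q̇_H = 156000 Btu/h = 45.72 kW, so COP_actual = Q̇_H/Ẇ = 45.72/23.80 = 1.921.
In absolute terms T_C = 307.65 K and T_H = 342.59 K, so ΔT = 34.94 K.
COP_Carnot = T_H/ΔT = 342.59/34.94 = 9.804.
η_II = COP_actual/COP_Carnot = 1.921/9.804 = 0.1960.

0.1960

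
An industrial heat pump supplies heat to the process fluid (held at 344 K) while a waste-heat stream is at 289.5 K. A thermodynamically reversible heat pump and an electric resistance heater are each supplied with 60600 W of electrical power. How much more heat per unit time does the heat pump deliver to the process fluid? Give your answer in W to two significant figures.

320000 W

The reservoir spacing is ΔT = 344 − 289.5 = 54.50 K.
COP_Carnot = T_H/ΔT = 344.00/54.50 = 6.312.
The heat pump delivers Q̇_H = COP × Ẇ = 382500 W; the resistance heater delivers Ẇ = 60600 W.
Extra = (COP − 1)·Ẇ = 321900 W.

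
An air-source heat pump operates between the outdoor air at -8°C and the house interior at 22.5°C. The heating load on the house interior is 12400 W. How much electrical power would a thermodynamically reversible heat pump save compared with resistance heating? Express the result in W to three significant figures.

In absolute terms T_C = 265.15 K and T_H = 295.65 K, so ΔT = 30.50 K.
COP_Carnot = T_H/ΔT = 295.65/30.50 = 9.693.
Resistance heating needs Ẇ_res = Q̇_H = 12400 W; the reversible heat pump needs only Ẇ_hp = Q̇_H/COP = 1279 W.
Saving = 12400 − 1279 = 11120 W.

11100 W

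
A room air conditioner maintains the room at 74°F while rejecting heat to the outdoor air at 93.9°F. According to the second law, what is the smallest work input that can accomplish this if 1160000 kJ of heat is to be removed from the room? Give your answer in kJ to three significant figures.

In absolute terms T_C = 296.48 K and T_H = 307.54 K, so ΔT = 11.06 K.
The reversible limit is COP_R = T_C/ΔT = 26.82, so W_min = Q_C/COP = Q_C·ΔT/T_C.
W_min = 1160000 × 11.06/296.48 = 43260 kJ.

43300 kJ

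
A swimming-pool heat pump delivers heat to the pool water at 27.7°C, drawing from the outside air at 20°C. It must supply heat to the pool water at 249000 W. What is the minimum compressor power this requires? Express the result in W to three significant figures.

In absolute terms T_C = 293.15 K and T_H = 300.85 K, so ΔT = 7.700 K.
COP_Carnot = T_H/ΔT = 300.85/7.700 = 39.07.
Ẇ_min = Q̇/COP_Carnot = 249000/39.07 = 6373 W.

6370 W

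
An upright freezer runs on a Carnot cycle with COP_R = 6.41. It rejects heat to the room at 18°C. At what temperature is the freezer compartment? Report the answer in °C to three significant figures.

For a Carnot refrigerator COP_R = T_C/(T_H − T_C), so T_C = COP·T_H/(1 + COP).
With T_H = 291.15 K, T_C = 6.41 × 291.15/7.410 = 251.86 K.
Converting, 251.86 K = -21.29°C.

-21.3 °C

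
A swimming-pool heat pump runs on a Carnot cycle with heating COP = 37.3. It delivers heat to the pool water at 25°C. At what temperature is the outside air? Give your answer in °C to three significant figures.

COP_HP = T_H/(T_H − T_C) gives T_H − T_C = T_H/COP.
With T_H = 298.15 K, T_C = 298.15 × (1 − 1/37.3) = 290.16 K.
Converting, 290.16 K = 17.01°C.

17.0 °C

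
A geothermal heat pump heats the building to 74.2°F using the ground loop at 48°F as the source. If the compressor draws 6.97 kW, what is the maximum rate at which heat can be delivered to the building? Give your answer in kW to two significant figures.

In absolute terms T_C = 282.04 K and T_H = 296.59 K, so ΔT = 14.56 K.
COP_Carnot = T_H/ΔT = 296.59/14.56 = 20.38.
Q̇_max = COP_Carnot × Ẇ = 20.38 × 6.970 kW = 142.0 kW.

140 kW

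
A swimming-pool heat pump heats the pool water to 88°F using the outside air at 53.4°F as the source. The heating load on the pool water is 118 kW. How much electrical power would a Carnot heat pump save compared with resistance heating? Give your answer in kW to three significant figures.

111 kW

In absolute terms T_C = 285.04 K and T_H = 304.26 K, so ΔT = 19.22 K.
COP_Carnot = T_H/ΔT = 304.26/19.22 = 15.83.
Resistance heating needs Ẇ_res = Q̇_H = 118.0 kW; the reversible heat pump needs only Ẇ_hp = Q̇_H/COP = 7.455 kW.
Saving = 118.0 − 7.455 = 110.5 kW.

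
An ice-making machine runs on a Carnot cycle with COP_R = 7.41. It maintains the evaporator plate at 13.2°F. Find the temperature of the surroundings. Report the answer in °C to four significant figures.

25.01 °C

COP_R = T_C/(T_H − T_C) gives T_H − T_C = T_C/COP.
With T_C = 262.71 K, T_H = 262.71 × (1 + 1/7.41) = 298.16 K.
Converting, 298.16 K = 25.01°C.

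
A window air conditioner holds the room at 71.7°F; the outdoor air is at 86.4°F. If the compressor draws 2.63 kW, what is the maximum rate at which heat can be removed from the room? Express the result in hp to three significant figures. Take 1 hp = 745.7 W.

In absolute terms T_C = 295.21 K and T_H = 303.37 K, so ΔT = 8.167 K.
COP_Carnot = T_C/ΔT = 295.21/8.167 = 36.15.
Q̇_max = COP_Carnot × Ẇ = 36.15 × 2.630 kW = 95.07 kW = 127.5 hp.

127 hp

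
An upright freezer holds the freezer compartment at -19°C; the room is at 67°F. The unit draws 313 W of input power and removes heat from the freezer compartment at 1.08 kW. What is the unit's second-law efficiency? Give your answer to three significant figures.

0.522

Converting, Q̇_C = 1.080 kW = 1080 W, so COP_actual = Q̇_C/Ẇ = 1080/313.0 = 3.450.
In absolute terms T_C = 254.15 K and T_H = 292.59 K, so ΔT = 38.44 K.
COP_Carnot = T_C/ΔT = 254.15/38.44 = 6.611.
η_II = COP_actual/COP_Carnot = 3.450/6.611 = 0.5219.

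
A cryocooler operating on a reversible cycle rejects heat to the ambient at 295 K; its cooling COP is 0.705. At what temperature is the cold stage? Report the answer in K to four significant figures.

122.0 K

For a Carnot refrigerator COP_R = T_C/(T_H − T_C), so T_C = COP·T_H/(1 + COP).
With T_H = 295.00 K, T_C = 0.705 × 295.00/1.705 = 121.98 K.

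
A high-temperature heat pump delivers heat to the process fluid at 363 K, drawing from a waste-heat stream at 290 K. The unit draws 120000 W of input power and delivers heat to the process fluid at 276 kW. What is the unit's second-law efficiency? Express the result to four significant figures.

Converting, Q̇_H = 276.0 kW = 276000 W, so COP_actual = Q̇_H/Ẇ = 276000/120000 = 2.300.
The reservoir spacing is ΔT = 363 − 290 = 73.00 K.
COP_Carnot = T_H/ΔT = 363.00/73.00 = 4.973.
η_II = COP_actual/COP_Carnot = 2.300/4.973 = 0.4625.

0.4625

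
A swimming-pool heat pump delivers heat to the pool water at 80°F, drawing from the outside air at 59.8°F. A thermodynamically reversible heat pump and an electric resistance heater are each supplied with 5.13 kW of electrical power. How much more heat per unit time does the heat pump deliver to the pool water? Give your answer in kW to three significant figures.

132 kW

In absolute terms T_C = 288.59 K and T_H = 299.82 K, so ΔT = 11.22 K.
COP_Carnot = T_H/ΔT = 299.82/11.22 = 26.72.
The heat pump delivers Q̇_H = COP × Ẇ = 137.1 kW; the resistance heater delivers Ẇ = 5.130 kW.
Extra = (COP − 1)·Ẇ = 131.9 kW.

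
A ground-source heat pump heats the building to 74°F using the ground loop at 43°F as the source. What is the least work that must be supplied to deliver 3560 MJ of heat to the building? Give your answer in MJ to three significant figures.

In absolute terms T_C = 279.26 K and T_H = 296.48 K, so ΔT = 17.22 K.
The reversible limit is COP_HP = T_H/ΔT = 17.22, so W_min = Q_H/COP = Q_H·ΔT/T_H.
W_min = 3560 × 17.22/296.48 = 206.8 MJ.

207 MJ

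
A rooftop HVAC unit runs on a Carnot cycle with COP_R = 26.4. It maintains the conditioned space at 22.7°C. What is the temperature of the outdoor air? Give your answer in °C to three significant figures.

COP_R = T_C/(T_H − T_C) gives T_H − T_C = T_C/COP.
With T_C = 295.85 K, T_H = 295.85 × (1 + 1/26.4) = 307.06 K.
Converting, 307.06 K = 33.91°C.

33.9 °C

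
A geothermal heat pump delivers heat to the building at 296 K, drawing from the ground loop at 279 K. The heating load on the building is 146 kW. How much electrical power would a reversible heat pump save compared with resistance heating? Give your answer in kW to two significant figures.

The reservoir spacing is ΔT = 296 − 279 = 17.00 K.
COP_Carnot = T_H/ΔT = 296.00/17.00 = 17.41.
Resistance heating needs Ẇ_res = Q̇_H = 146.0 kW; the reversible heat pump needs only Ẇ_hp = Q̇_H/COP = 8.385 kW.
Saving = 146.0 − 8.385 = 137.6 kW.

140 kW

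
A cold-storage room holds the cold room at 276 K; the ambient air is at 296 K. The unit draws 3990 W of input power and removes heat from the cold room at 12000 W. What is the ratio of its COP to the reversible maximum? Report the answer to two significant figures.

COP_actual = Q̇_C/Ẇ = 12000/3990 = 3.008.
The reservoir spacing is ΔT = 296 − 276 = 20.00 K.
COP_Carnot = T_C/ΔT = 276.00/20.00 = 13.80.
η_II = COP_actual/COP_Carnot = 3.008/13.80 = 0.2179.

0.22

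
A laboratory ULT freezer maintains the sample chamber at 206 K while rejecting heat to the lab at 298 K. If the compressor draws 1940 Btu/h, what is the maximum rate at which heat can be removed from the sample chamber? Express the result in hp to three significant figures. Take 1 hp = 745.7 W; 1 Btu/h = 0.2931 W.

The reservoir spacing is ΔT = 298 − 206 = 92.00 K.
COP_Carnot = T_C/ΔT = 206.00/92.00 = 2.239.
Q̇_max = COP_Carnot × Ẇ = 2.239 × 1940 Btu/h = 4344 Btu/h = 1.707 hp.

1.71 hp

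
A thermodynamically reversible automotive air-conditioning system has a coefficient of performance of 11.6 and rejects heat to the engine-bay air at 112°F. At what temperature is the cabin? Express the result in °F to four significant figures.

For a Carnot refrigerator COP_R = T_C/(T_H − T_C), so T_C = COP·T_H/(1 + COP).
With T_H = 317.59 K, T_C = 11.6 × 317.59/12.60 = 292.39 K.
Converting, 292.39 K = 66.63°F.

66.63 °F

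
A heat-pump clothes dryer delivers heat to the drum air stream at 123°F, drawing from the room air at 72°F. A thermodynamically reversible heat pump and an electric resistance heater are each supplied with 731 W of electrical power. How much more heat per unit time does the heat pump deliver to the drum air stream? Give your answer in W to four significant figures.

7621 W

In absolute terms T_C = 295.37 K and T_H = 323.71 K, so ΔT = 28.33 K.
COP_Carnot = T_H/ΔT = 323.71/28.33 = 11.42.
The heat pump delivers Q̇_H = COP × Ẇ = 8352 W; the resistance heater delivers Ẇ = 731.0 W.
Extra = (COP − 1)·Ẇ = 7621 W.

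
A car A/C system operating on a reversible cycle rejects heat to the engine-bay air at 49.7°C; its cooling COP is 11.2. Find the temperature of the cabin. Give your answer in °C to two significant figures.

For a Carnot refrigerator COP_R = T_C/(T_H − T_C), so T_C = COP·T_H/(1 + COP).
With T_H = 322.85 K, T_C = 11.2 × 322.85/12.20 = 296.39 K.
Converting, 296.39 K = 23.24°C.

23 °C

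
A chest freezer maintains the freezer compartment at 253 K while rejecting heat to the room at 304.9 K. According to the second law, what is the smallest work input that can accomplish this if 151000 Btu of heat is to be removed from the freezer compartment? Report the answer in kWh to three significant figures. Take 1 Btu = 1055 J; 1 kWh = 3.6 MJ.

The reservoir spacing is ΔT = 304.9 − 253 = 51.90 K.
The reversible limit is COP_R = T_C/ΔT = 4.875, so W_min = Q_C/COP = Q_C·ΔT/T_C.
W_min = 151000 × 51.90/253.00 = 30980 Btu = 9.078 kWh.

9.08 kWh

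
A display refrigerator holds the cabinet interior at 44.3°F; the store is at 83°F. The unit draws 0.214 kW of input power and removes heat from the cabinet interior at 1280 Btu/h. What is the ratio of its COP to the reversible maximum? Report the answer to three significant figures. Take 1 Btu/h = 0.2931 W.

0.135

Converting, Q̇_C = 1280 Btu/h = 0.3752 kW, so COP_actual = Q̇_C/Ẇ = 0.3752/0.2140 = 1.753.
In absolute terms T_C = 279.98 K and T_H = 301.48 K, so ΔT = 21.50 K.
COP_Carnot = T_C/ΔT = 279.98/21.50 = 13.02.
η_II = COP_actual/COP_Carnot = 1.753/13.02 = 0.1346.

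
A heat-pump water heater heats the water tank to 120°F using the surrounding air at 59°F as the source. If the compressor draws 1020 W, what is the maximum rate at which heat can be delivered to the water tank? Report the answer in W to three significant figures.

In absolute terms T_C = 288.15 K and T_H = 322.04 K, so ΔT = 33.89 K.
COP_Carnot = T_H/ΔT = 322.04/33.89 = 9.503.
Q̇_max = COP_Carnot × Ẇ = 9.503 × 1020 W = 9693 W.

9690 W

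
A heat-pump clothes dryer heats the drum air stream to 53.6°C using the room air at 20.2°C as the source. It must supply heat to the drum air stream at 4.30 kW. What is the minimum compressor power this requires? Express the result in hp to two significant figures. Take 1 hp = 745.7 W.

In absolute terms T_C = 293.35 K and T_H = 326.75 K, so ΔT = 33.40 K.
COP_Carnot = T_H/ΔT = 326.75/33.40 = 9.783.
Ẇ_min = Q̇/COP_Carnot = 4.300/9.783 = 0.4395 kW = 0.5894 hp.

0.59 hp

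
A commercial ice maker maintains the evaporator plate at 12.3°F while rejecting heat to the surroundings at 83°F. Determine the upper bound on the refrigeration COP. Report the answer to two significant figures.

In absolute terms T_C = 262.21 K and T_H = 301.48 K, so ΔT = 39.28 K.
For a reversible cycle, COP_Carnot = T_C/ΔT = 262.21/39.28 = 6.676.

6.7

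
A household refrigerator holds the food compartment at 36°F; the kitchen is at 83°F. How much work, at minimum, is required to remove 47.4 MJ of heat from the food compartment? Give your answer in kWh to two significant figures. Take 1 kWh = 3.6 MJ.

In absolute terms T_C = 275.37 K and T_H = 301.48 K, so ΔT = 26.11 K.
The reversible limit is COP_R = T_C/ΔT = 10.55, so W_min = Q_C/COP = Q_C·ΔT/T_C.
W_min = 47.40 × 26.11/275.37 = 4.495 MJ = 1.248 kWh.

1.2 kWh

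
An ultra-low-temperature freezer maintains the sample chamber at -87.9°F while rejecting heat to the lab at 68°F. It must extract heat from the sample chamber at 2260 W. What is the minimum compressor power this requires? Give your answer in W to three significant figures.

In absolute terms T_C = 206.54 K and T_H = 293.15 K, so ΔT = 86.61 K.
COP_Carnot = T_C/ΔT = 206.54/86.61 = 2.385.
Ẇ_min = Q̇/COP_Carnot = 2260/2.385 = 947.7 W.

948 W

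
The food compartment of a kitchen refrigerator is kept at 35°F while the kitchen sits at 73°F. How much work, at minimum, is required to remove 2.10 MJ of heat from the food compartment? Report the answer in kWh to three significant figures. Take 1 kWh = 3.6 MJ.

In absolute terms T_C = 274.82 K and T_H = 295.93 K, so ΔT = 21.11 K.
The reversible limit is COP_R = T_C/ΔT = 13.02, so W_min = Q_C/COP = Q_C·ΔT/T_C.
W_min = 2.100 × 21.11/274.82 = 0.1613 MJ = 0.04481 kWh.

0.0448 kWh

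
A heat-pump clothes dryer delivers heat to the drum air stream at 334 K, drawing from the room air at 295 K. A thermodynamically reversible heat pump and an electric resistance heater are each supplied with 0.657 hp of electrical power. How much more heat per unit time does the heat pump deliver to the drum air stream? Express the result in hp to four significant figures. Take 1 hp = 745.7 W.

The reservoir spacing is ΔT = 334 − 295 = 39.00 K.
COP_Carnot = T_H/ΔT = 334.00/39.00 = 8.564.
The heat pump delivers Q̇_H = COP × Ẇ = 5.627 hp; the resistance heater delivers Ẇ = 0.6570 hp.
Extra = (COP − 1)·Ẇ = 4.970 hp.

4.970 hp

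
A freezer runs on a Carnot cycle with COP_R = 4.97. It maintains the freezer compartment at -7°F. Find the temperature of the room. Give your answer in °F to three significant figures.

COP_R = T_C/(T_H − T_C) gives T_H − T_C = T_C/COP.
With T_C = 251.48 K, T_H = 251.48 × (1 + 1/4.97) = 302.08 K.
Converting, 302.08 K = 84.08°F.

84.1 °F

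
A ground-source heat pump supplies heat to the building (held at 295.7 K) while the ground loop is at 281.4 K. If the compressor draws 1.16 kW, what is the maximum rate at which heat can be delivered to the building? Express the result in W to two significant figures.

The reservoir spacing is ΔT = 295.7 − 281.4 = 14.30 K.
COP_Carnot = T_H/ΔT = 295.70/14.30 = 20.68.
Q̇_max = COP_Carnot × Ẇ = 20.68 × 1.160 kW = 23.99 kW = 23990 W.

24000 W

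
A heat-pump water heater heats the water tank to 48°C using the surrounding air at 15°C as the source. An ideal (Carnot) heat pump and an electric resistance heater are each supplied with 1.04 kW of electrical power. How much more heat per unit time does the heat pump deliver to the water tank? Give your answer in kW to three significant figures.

9.08 kW

In absolute terms T_C = 288.15 K and T_H = 321.15 K, so ΔT = 33.00 K.
COP_Carnot = T_H/ΔT = 321.15/33.00 = 9.732.
The heat pump delivers Q̇_H = COP × Ẇ = 10.12 kW; the resistance heater delivers Ẇ = 1.040 kW.
Extra = (COP − 1)·Ẇ = 9.081 kW.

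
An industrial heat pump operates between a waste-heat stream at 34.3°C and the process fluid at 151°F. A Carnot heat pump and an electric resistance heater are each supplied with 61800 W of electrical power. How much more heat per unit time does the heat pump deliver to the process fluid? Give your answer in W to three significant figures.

597000 W

In absolute terms T_C = 307.45 K and T_H = 339.26 K, so ΔT = 31.81 K.
COP_Carnot = T_H/ΔT = 339.26/31.81 = 10.66.
The heat pump delivers Q̇_H = COP × Ẇ = 659100 W; the resistance heater delivers Ẇ = 61800 W.
Extra = (COP − 1)·Ẇ = 597300 W.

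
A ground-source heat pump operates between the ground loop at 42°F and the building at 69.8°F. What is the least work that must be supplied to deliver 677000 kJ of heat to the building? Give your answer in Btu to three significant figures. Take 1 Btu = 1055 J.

33700 Btu

In absolute terms T_C = 278.71 K and T_H = 294.15 K, so ΔT = 15.44 K.
The reversible limit is COP_HP = T_H/ΔT = 19.05, so W_min = Q_H/COP = Q_H·ΔT/T_H.
W_min = 677000 × 15.44/294.15 = 35550 kJ = 33690 Btu.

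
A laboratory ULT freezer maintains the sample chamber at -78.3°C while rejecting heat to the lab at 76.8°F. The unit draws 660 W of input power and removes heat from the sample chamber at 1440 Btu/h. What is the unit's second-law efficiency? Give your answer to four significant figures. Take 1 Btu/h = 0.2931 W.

Converting, Q̇_C = 1440 Btu/h = 422.1 W, so COP_actual = Q̇_C/Ẇ = 422.1/660.0 = 0.6395.
In absolute terms T_C = 194.85 K and T_H = 298.04 K, so ΔT = 103.2 K.
COP_Carnot = T_C/ΔT = 194.85/103.2 = 1.888.
η_II = COP_actual/COP_Carnot = 0.6395/1.888 = 0.3387.

0.3387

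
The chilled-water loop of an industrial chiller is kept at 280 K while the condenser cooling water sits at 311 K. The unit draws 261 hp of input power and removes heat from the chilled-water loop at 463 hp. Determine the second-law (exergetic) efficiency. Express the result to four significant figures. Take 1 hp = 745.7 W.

0.1964

COP_actual = Q̇_C/Ẇ = 463.0/261.0 = 1.774.
The reservoir spacing is ΔT = 311 − 280 = 31.00 K.
COP_Carnot = T_C/ΔT = 280.00/31.00 = 9.032.
η_II = COP_actual/COP_Carnot = 1.774/9.032 = 0.1964.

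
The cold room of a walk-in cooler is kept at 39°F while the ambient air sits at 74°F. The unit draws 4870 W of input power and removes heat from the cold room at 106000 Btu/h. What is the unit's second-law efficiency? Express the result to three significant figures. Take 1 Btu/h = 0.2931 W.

Converting, Q̇_C = 106000 Btu/h = 31070 W, so COP_actual = Q̇_C/Ẇ = 31070/4870 = 6.380.
In absolute terms T_C = 277.04 K and T_H = 296.48 K, so ΔT = 19.44 K.
COP_Carnot = T_C/ΔT = 277.04/19.44 = 14.25.
η_II = COP_actual/COP_Carnot = 6.380/14.25 = 0.4478.

0.448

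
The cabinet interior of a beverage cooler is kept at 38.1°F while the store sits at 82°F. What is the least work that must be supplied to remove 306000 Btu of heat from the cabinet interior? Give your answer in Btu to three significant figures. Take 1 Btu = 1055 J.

In absolute terms T_C = 276.54 K and T_H = 300.93 K, so ΔT = 24.39 K.
The reversible limit is COP_R = T_C/ΔT = 11.34, so W_min = Q_C/COP = Q_C·ΔT/T_C.
W_min = 306000 × 24.39/276.54 = 26990 Btu.

27000 Btu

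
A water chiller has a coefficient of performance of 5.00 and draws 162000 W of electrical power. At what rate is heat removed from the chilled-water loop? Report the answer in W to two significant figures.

810000 W

Q̇_C = COP × Ẇ = 5.00 × 162000 = 810000 W.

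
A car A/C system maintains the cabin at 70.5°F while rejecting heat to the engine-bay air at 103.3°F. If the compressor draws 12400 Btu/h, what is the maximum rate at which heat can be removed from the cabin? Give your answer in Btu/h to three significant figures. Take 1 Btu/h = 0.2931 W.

In absolute terms T_C = 294.54 K and T_H = 312.76 K, so ΔT = 18.22 K.
COP_Carnot = T_C/ΔT = 294.54/18.22 = 16.16.
Q̇_max = COP_Carnot × Ẇ = 16.16 × 12400 Btu/h = 200400 Btu/h.

200000 Btu/h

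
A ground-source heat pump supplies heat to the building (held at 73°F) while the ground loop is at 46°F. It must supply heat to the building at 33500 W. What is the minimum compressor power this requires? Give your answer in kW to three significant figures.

In absolute terms T_C = 280.93 K and T_H = 295.93 K, so ΔT = 15.00 K.
COP_Carnot = T_H/ΔT = 295.93/15.00 = 19.73.
Ẇ_min = Q̇/COP_Carnot = 33500/19.73 = 1698 W = 1.698 kW.

1.70 kW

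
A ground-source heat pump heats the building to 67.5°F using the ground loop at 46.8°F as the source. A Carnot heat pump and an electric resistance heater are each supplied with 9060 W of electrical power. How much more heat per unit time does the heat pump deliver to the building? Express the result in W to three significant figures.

In absolute terms T_C = 281.37 K and T_H = 292.87 K, so ΔT = 11.50 K.
COP_Carnot = T_H/ΔT = 292.87/11.50 = 25.47.
The heat pump delivers Q̇_H = COP × Ẇ = 230700 W; the resistance heater delivers Ẇ = 9060 W.
Extra = (COP − 1)·Ẇ = 221700 W.

222000 W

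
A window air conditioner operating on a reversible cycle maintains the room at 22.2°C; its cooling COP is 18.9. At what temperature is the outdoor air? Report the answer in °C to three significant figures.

COP_R = T_C/(T_H − T_C) gives T_H − T_C = T_C/COP.
With T_C = 295.35 K, T_H = 295.35 × (1 + 1/18.9) = 310.98 K.
Converting, 310.98 K = 37.83°C.

37.8 °C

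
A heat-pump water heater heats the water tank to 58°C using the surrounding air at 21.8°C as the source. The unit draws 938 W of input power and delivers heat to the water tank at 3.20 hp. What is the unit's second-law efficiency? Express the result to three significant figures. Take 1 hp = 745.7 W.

Converting, Q̇_H = 3.200 hp = 2386 W, so COP_actual = Q̇_H/Ẇ = 2386/938.0 = 2.544.
In absolute terms T_C = 294.95 K and T_H = 331.15 K, so ΔT = 36.20 K.
COP_Carnot = T_H/ΔT = 331.15/36.20 = 9.148.
η_II = COP_actual/COP_Carnot = 2.544/9.148 = 0.2781.

0.278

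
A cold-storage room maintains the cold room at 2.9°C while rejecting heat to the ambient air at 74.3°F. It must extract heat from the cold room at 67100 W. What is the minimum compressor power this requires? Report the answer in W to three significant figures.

5010 W

In absolute terms T_C = 276.05 K and T_H = 296.65 K, so ΔT = 20.60 K.
COP_Carnot = T_C/ΔT = 276.05/20.60 = 13.40.
Ẇ_min = Q̇/COP_Carnot = 67100/13.40 = 5007 W.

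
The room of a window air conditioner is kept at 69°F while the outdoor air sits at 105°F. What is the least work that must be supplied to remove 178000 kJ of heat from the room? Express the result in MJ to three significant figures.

In absolute terms T_C = 293.71 K and T_H = 313.71 K, so ΔT = 20.00 K.
The reversible limit is COP_R = T_C/ΔT = 14.69, so W_min = Q_C/COP = Q_C·ΔT/T_C.
W_min = 178000 × 20.00/293.71 = 12120 kJ = 12.12 MJ.

12.1 MJ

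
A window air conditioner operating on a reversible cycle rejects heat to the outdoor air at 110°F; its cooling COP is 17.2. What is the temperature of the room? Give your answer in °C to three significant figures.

For a Carnot refrigerator COP_R = T_C/(T_H − T_C), so T_C = COP·T_H/(1 + COP).
With T_H = 316.48 K, T_C = 17.2 × 316.48/18.20 = 299.09 K.
Converting, 299.09 K = 25.94°C.

25.9 °C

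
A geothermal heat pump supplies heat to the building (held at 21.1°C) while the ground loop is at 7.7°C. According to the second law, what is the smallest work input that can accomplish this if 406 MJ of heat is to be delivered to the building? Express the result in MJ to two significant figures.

In absolute terms T_C = 280.85 K and T_H = 294.25 K, so ΔT = 13.40 K.
The reversible limit is COP_HP = T_H/ΔT = 21.96, so W_min = Q_H/COP = Q_H·ΔT/T_H.
W_min = 406.0 × 13.40/294.25 = 18.49 MJ.

18 MJ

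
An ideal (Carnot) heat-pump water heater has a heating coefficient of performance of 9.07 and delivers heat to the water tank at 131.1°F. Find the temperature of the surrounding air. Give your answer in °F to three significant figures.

COP_HP = T_H/(T_H − T_C) gives T_H − T_C = T_H/COP.
With T_H = 328.21 K, T_C = 328.21 × (1 − 1/9.07) = 292.02 K.
Converting, 292.02 K = 65.97°F.

66.0 °F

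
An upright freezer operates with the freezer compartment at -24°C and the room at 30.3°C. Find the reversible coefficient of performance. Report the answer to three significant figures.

In absolute terms T_C = 249.15 K and T_H = 303.45 K, so ΔT = 54.30 K.
For a reversible cycle, COP_Carnot = T_C/ΔT = 249.15/54.30 = 4.588.

4.59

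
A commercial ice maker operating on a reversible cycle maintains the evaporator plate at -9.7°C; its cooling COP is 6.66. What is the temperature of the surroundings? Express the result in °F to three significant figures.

85.7 °F

COP_R = T_C/(T_H − T_C) gives T_H − T_C = T_C/COP.
With T_C = 263.45 K, T_H = 263.45 × (1 + 1/6.66) = 303.01 K.
Converting, 303.01 K = 85.74°F.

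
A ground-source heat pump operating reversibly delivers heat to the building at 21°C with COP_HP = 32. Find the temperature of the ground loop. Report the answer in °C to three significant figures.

11.8 °C

COP_HP = T_H/(T_H − T_C) gives T_H − T_C = T_H/COP.
With T_H = 294.15 K, T_C = 294.15 × (1 − 1/32) = 284.96 K.
Converting, 284.96 K = 11.81°C.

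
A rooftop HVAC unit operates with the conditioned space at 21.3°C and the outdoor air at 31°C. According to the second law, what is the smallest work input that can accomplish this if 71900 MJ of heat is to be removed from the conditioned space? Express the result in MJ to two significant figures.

In absolute terms T_C = 294.45 K and T_H = 304.15 K, so ΔT = 9.700 K.
The reversible limit is COP_R = T_C/ΔT = 30.36, so W_min = Q_C/COP = Q_C·ΔT/T_C.
W_min = 71900 × 9.700/294.45 = 2369 MJ.

2400 MJ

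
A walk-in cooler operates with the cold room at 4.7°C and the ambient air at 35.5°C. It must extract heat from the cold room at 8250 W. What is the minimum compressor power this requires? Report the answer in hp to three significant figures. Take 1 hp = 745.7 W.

In absolute terms T_C = 277.85 K and T_H = 308.65 K, so ΔT = 30.80 K.
COP_Carnot = T_C/ΔT = 277.85/30.80 = 9.021.
Ẇ_min = Q̇/COP_Carnot = 8250/9.021 = 914.5 W = 1.226 hp.

1.23 hp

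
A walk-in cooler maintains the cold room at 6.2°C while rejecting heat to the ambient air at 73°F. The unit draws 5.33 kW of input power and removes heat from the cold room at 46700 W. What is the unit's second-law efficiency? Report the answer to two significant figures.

0.52

Converting, Q̇_C = 46700 W = 46.70 kW, so COP_actual = Q̇_C/Ẇ = 46.70/5.330 = 8.762.
In absolute terms T_C = 279.35 K and T_H = 295.93 K, so ΔT = 16.58 K.
COP_Carnot = T_C/ΔT = 279.35/16.58 = 16.85.
η_II = COP_actual/COP_Carnot = 8.762/16.85 = 0.5200.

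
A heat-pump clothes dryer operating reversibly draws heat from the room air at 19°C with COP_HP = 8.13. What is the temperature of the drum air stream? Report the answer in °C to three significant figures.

COP_HP = T_H/(T_H − T_C) rearranges to T_H = COP·T_C/(COP − 1).
With T_C = 292.15 K, T_H = 8.13 × 292.15/7.130 = 333.12 K.
Converting, 333.12 K = 59.97°C.

60.0 °C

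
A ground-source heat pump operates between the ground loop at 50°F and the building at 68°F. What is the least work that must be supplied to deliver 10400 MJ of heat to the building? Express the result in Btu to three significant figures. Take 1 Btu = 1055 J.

336000 Btu

In absolute terms T_C = 283.15 K and T_H = 293.15 K, so ΔT = 10.00 K.
The reversible limit is COP_HP = T_H/ΔT = 29.32, so W_min = Q_H/COP = Q_H·ΔT/T_H.
W_min = 10400 × 10.00/293.15 = 354.8 MJ = 336300 Btu.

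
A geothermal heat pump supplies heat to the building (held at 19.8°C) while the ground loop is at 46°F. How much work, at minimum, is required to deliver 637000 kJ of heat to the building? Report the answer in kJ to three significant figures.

In absolute terms T_C = 280.93 K and T_H = 292.95 K, so ΔT = 12.02 K.
The reversible limit is COP_HP = T_H/ΔT = 24.37, so W_min = Q_H/COP = Q_H·ΔT/T_H.
W_min = 637000 × 12.02/292.95 = 26140 kJ.

26100 kJ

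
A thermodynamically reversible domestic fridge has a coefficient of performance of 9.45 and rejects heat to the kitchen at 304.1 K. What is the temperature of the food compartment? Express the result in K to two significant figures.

For a Carnot refrigerator COP_R = T_C/(T_H − T_C), so T_C = COP·T_H/(1 + COP).
With T_H = 304.10 K, T_C = 9.45 × 304.10/10.45 = 275.00 K.

270 K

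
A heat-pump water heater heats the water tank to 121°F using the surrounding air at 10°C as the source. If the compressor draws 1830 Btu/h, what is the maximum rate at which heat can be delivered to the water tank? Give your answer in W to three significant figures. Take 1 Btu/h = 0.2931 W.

In absolute terms T_C = 283.15 K and T_H = 322.59 K, so ΔT = 39.44 K.
COP_Carnot = T_H/ΔT = 322.59/39.44 = 8.178.
Q̇_max = COP_Carnot × Ẇ = 8.178 × 1830 Btu/h = 14970 Btu/h = 4387 W.

4390 W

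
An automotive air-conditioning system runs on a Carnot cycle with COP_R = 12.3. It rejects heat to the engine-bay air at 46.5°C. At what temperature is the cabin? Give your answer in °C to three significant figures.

For a Carnot refrigerator COP_R = T_C/(T_H − T_C), so T_C = COP·T_H/(1 + COP).
With T_H = 319.65 K, T_C = 12.3 × 319.65/13.30 = 295.62 K.
Converting, 295.62 K = 22.47°C.

22.5 °C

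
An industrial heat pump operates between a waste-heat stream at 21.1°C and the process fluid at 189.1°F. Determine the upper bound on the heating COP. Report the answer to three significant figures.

5.45

In absolute terms T_C = 294.25 K and T_H = 360.43 K, so ΔT = 66.18 K.
For a reversible cycle, COP_Carnot = T_H/ΔT = 360.43/66.18 = 5.446.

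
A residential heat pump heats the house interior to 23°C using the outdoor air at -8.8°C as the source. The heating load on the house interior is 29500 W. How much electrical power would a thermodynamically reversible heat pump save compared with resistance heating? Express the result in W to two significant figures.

In absolute terms T_C = 264.35 K and T_H = 296.15 K, so ΔT = 31.80 K.
COP_Carnot = T_H/ΔT = 296.15/31.80 = 9.313.
Resistance heating needs Ẇ_res = Q̇_H = 29500 W; the reversible heat pump needs only Ẇ_hp = Q̇_H/COP = 3168 W.
Saving = 29500 − 3168 = 26330 W.

26000 W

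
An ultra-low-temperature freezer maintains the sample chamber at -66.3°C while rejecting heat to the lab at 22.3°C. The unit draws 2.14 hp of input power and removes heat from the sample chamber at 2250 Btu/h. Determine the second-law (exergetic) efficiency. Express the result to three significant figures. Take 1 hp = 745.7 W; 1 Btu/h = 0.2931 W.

Converting, Q̇_C = 2250 Btu/h = 0.8844 hp, so COP_actual = Q̇_C/Ẇ = 0.8844/2.140 = 0.4133.
In absolute terms T_C = 206.85 K and T_H = 295.45 K, so ΔT = 88.60 K.
COP_Carnot = T_C/ΔT = 206.85/88.60 = 2.335.
η_II = COP_actual/COP_Carnot = 0.4133/2.335 = 0.1770.

0.177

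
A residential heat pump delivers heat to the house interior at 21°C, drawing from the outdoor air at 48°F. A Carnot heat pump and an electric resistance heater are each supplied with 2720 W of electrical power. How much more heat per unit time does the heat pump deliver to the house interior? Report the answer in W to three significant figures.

In absolute terms T_C = 282.04 K and T_H = 294.15 K, so ΔT = 12.11 K.
COP_Carnot = T_H/ΔT = 294.15/12.11 = 24.29.
The heat pump delivers Q̇_H = COP × Ẇ = 66060 W; the resistance heater delivers Ẇ = 2720 W.
Extra = (COP − 1)·Ẇ = 63340 W.

63300 W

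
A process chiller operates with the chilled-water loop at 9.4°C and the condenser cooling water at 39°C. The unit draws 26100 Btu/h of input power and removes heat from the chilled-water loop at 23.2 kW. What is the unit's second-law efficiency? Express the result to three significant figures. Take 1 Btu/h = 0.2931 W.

Converting, Q̇_C = 23.20 kW = 79150 Btu/h, so COP_actual = Q̇_C/Ẇ = 79150/26100 = 3.033.
In absolute terms T_C = 282.55 K and T_H = 312.15 K, so ΔT = 29.60 K.
COP_Carnot = T_C/ΔT = 282.55/29.60 = 9.546.
η_II = COP_actual/COP_Carnot = 3.033/9.546 = 0.3177.

0.318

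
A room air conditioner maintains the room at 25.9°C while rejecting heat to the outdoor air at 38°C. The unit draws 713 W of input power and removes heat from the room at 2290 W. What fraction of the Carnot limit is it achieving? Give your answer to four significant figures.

0.1300

COP_actual = Q̇_C/Ẇ = 2290/713.0 = 3.212.
In absolute terms T_C = 299.05 K and T_H = 311.15 K, so ΔT = 12.10 K.
COP_Carnot = T_C/ΔT = 299.05/12.10 = 24.71.
η_II = COP_actual/COP_Carnot = 3.212/24.71 = 0.1300.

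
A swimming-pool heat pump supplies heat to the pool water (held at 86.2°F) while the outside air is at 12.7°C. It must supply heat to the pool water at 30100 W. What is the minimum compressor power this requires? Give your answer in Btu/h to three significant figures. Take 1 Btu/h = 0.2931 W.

5900 Btu/h

In absolute terms T_C = 285.85 K and T_H = 303.26 K, so ΔT = 17.41 K.
COP_Carnot = T_H/ΔT = 303.26/17.41 = 17.42.
Ẇ_min = Q̇/COP_Carnot = 30100/17.42 = 1728 W = 5896 Btu/h.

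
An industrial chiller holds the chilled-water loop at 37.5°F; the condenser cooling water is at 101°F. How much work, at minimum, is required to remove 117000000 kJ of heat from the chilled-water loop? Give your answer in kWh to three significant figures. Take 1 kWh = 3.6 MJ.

4150 kWh

In absolute terms T_C = 276.21 K and T_H = 311.48 K, so ΔT = 35.28 K.
The reversible limit is COP_R = T_C/ΔT = 7.829, so W_min = Q_C/COP = Q_C·ΔT/T_C.
W_min = 117000000 × 35.28/276.21 = 14940000 kJ = 4151 kWh.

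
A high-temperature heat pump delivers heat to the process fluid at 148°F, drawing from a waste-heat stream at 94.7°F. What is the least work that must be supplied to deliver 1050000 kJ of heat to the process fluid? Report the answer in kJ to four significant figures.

92100 kJ

In absolute terms T_C = 307.98 K and T_H = 337.59 K, so ΔT = 29.61 K.
The reversible limit is COP_HP = T_H/ΔT = 11.40, so W_min = Q_H/COP = Q_H·ΔT/T_H.
W_min = 1050000 × 29.61/337.59 = 92100 kJ.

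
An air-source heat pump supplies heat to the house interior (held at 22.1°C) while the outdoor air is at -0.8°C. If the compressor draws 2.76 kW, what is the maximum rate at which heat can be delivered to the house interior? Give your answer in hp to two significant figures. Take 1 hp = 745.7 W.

In absolute terms T_C = 272.35 K and T_H = 295.25 K, so ΔT = 22.90 K.
COP_Carnot = T_H/ΔT = 295.25/22.90 = 12.89.
Q̇_max = COP_Carnot × Ẇ = 12.89 × 2.760 kW = 35.58 kW = 47.72 hp.

48 hp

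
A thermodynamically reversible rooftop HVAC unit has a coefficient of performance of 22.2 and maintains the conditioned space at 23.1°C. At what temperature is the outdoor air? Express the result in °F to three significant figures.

97.6 °F

COP_R = T_C/(T_H − T_C) gives T_H − T_C = T_C/COP.
With T_C = 296.25 K, T_H = 296.25 × (1 + 1/22.2) = 309.59 K.
Converting, 309.59 K = 97.60°F.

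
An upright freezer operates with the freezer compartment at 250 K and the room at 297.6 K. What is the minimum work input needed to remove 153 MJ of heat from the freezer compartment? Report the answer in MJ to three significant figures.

29.1 MJ

The reservoir spacing is ΔT = 297.6 − 250 = 47.60 K.
The reversible limit is COP_R = T_C/ΔT = 5.252, so W_min = Q_C/COP = Q_C·ΔT/T_C.
W_min = 153.0 × 47.60/250.00 = 29.13 MJ.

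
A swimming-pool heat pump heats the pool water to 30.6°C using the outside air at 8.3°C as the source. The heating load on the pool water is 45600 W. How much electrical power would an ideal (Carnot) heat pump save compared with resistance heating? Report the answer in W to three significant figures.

In absolute terms T_C = 281.45 K and T_H = 303.75 K, so ΔT = 22.30 K.
COP_Carnot = T_H/ΔT = 303.75/22.30 = 13.62.
Resistance heating needs Ẇ_res = Q̇_H = 45600 W; the reversible heat pump needs only Ẇ_hp = Q̇_H/COP = 3348 W.
Saving = 45600 − 3348 = 42250 W.

42300 W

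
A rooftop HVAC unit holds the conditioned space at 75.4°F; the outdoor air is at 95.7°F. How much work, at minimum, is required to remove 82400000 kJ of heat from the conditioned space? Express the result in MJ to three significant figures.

3130 MJ

In absolute terms T_C = 297.26 K and T_H = 308.54 K, so ΔT = 11.28 K.
The reversible limit is COP_R = T_C/ΔT = 26.36, so W_min = Q_C/COP = Q_C·ΔT/T_C.
W_min = 82400000 × 11.28/297.26 = 3126000 kJ = 3126 MJ.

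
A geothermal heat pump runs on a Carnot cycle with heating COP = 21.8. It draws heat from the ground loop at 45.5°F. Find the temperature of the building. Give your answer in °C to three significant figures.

COP_HP = T_H/(T_H − T_C) rearranges to T_H = COP·T_C/(COP − 1).
With T_C = 280.65 K, T_H = 21.8 × 280.65/20.80 = 294.14 K.
Converting, 294.14 K = 20.99°C.

21.0 °C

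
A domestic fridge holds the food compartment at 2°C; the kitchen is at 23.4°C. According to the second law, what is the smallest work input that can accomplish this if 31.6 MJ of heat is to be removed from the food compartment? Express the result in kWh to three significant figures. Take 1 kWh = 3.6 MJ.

In absolute terms T_C = 275.15 K and T_H = 296.55 K, so ΔT = 21.40 K.
The reversible limit is COP_R = T_C/ΔT = 12.86, so W_min = Q_C/COP = Q_C·ΔT/T_C.
W_min = 31.60 × 21.40/275.15 = 2.458 MJ = 0.6827 kWh.

0.683 kWh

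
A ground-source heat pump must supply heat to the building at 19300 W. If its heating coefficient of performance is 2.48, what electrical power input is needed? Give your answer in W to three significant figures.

7780 W

Ẇ = Q̇_H/COP_HP = 19300/2.48 = 7782 W.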